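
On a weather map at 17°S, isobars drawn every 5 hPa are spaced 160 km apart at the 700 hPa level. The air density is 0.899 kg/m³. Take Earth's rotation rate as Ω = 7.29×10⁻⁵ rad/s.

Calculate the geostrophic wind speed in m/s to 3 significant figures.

81.5 m/s

Coriolis parameter at 17°S:
f = 2Ω sin φ = 2 × 7.29×10⁻⁵ × sin 17° = 4.26×10⁻⁵ s⁻¹
Pressure gradient: |∂P/∂n| = 500 Pa / 160000 m = 3.12×10⁻³ Pa/m
Geostrophic balance (pressure-gradient force = Coriolis force):
V_g = (1/(fρ)) |∂P/∂n| = 3.12×10⁻³ / (4.26×10⁻⁵ × 0.899) = 81.5 m/s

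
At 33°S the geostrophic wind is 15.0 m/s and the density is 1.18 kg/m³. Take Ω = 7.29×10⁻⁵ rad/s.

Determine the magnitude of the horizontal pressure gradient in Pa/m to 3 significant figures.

1.41×10⁻³ Pa/m

Coriolis parameter at 33°S:
f = 2Ω sin φ = 2 × 7.29×10⁻⁵ × sin 33° = 7.94×10⁻⁵ s⁻¹
Geostrophic balance rearranged: |∂P/∂n| = f ρ V_g
|∂P/∂n| = 7.94×10⁻⁵ × 1.18 × 15.0 = 1.41×10⁻³ Pa/m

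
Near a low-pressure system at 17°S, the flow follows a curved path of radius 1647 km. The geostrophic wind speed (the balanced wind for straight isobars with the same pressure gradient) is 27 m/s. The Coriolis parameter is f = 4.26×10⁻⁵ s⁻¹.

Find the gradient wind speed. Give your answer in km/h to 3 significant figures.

Around a low, centrifugal force acts outward with Coriolis, so pressure-gradient force balances both:
(1/ρ)|∂P/∂n| = fV + V²/R  →  V² + fR·V − fR·V_g = 0
With fR = 4.26×10⁻⁵ × 1647×10³ m = 70.2 m/s:
V = [−fR + √((fR)² + 4 fR V_g)]/2 = [−70.2 + √(70.2² + 4×70.2×27)]/2 = 20.8 m/s
Subgeostrophic (V < V_g = 27 m/s), as expected around a low.
Converting: 20.8 m/s × 3.6 = 75.0 km/h

75.0 km/h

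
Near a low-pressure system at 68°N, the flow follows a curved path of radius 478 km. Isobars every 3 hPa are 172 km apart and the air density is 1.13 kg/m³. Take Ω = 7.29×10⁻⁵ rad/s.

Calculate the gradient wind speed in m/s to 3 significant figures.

9.90 m/s

Coriolis parameter at 68°N:
f = 2Ω sin φ = 2 × 7.29×10⁻⁵ × sin 68° = 1.35×10⁻⁴ s⁻¹
Pressure gradient: |∂P/∂n| = 300 Pa / 172000 m = 1.74×10⁻³ Pa/m
Geostrophic speed: V_g = |∂P/∂n|/(fρ) = 1.74×10⁻³/(1.35×10⁻⁴ × 1.13) = 11.4 m/s
Around a low, centrifugal force acts outward with Coriolis, so pressure-gradient force balances both:
(1/ρ)|∂P/∂n| = fV + V²/R  →  V² + fR·V − fR·V_g = 0
With fR = 1.35×10⁻⁴ × 478×10³ m = 64.6 m/s:
V = [−fR + √((fR)² + 4 fR V_g)]/2 = [−64.6 + √(64.6² + 4×64.6×11.4)]/2 = 9.9 m/s
Subgeostrophic (V < V_g = 11.4 m/s), as expected around a low.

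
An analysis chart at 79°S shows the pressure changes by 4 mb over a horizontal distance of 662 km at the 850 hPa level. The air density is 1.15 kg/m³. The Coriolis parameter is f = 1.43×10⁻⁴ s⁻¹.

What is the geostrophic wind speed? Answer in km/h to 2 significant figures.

13 km/h

Pressure gradient: |∂P/∂n| = 400 Pa / 662000 m = 6.04×10⁻⁴ Pa/m
Geostrophic balance (pressure-gradient force = Coriolis force):
V_g = (1/(fρ)) |∂P/∂n| = 6.04×10⁻⁴ / (1.43×10⁻⁴ × 1.15) = 3.67 m/s
Converting: 3.67 m/s × 3.6 = 13 km/h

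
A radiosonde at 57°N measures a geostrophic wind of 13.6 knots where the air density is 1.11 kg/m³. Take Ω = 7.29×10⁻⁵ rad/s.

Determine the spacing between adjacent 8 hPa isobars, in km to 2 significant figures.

840 km

Coriolis parameter at 57°N:
f = 2Ω sin φ = 2 × 7.29×10⁻⁵ × sin 57° = 1.22×10⁻⁴ s⁻¹
Wind speed in SI: 13.6 knots = 7.00 m/s
Geostrophic balance rearranged: |∂P/∂n| = f ρ V_g
|∂P/∂n| = 1.22×10⁻⁴ × 1.11 × 7.00 = 9.50×10⁻⁴ Pa/m
Isobar spacing: Δn = ΔP/|∂P/∂n| = 800 Pa / 9.50×10⁻⁴ Pa/m = 842444 m ≈ 840 km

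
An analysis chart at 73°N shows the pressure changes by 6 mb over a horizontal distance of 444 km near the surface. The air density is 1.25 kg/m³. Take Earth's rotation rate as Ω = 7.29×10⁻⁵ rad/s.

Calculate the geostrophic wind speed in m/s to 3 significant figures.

7.75 m/s

Coriolis parameter at 73°N:
f = 2Ω sin φ = 2 × 7.29×10⁻⁵ × sin 73° = 1.39×10⁻⁴ s⁻¹
Pressure gradient: |∂P/∂n| = 600 Pa / 444000 m = 1.35×10⁻³ Pa/m
Geostrophic balance (pressure-gradient force = Coriolis force):
V_g = (1/(fρ)) |∂P/∂n| = 1.35×10⁻³ / (1.39×10⁻⁴ × 1.25) = 7.75 m/s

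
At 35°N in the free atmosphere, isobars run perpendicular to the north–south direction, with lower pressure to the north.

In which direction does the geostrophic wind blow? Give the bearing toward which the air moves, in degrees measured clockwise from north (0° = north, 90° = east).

The pressure-gradient force points toward the north (bearing 000°).
Geostrophic balance: in the Northern Hemisphere the Coriolis force deflects motion to the right, so the geostrophic wind blows 90° to the right of the pressure-gradient force (low pressure on the left).
Rotating 000° by 90° clockwise gives 090° — the wind blows toward the east.

090°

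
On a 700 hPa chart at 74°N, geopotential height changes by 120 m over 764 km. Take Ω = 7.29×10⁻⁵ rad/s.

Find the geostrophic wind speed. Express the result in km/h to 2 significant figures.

Coriolis parameter at 74°N:
f = 2Ω sin φ = 2 × 7.29×10⁻⁵ × sin 74° = 1.40×10⁻⁴ s⁻¹
Height gradient: |∂Z/∂n| = 120 m / 764000 m = 1.57×10⁻⁴
On a pressure surface, geostrophic balance gives V_g = (g/f)|∂Z/∂n|:
V_g = 9.81 × 1.57×10⁻⁴ / 1.40×10⁻⁴ = 11.0 m/s
Converting: 11.0 m/s × 3.6 = 40 km/h

40 km/h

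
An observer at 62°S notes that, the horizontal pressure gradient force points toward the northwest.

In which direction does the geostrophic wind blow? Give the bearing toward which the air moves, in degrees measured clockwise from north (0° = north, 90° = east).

The pressure-gradient force points toward the northwest (bearing 315°).
Geostrophic balance: in the Southern Hemisphere the Coriolis force deflects motion to the left, so the geostrophic wind blows 90° to the left of the pressure-gradient force (low pressure on the right).
Rotating 315° by 90° counterclockwise gives 225° — the wind blows toward the southwest.

225°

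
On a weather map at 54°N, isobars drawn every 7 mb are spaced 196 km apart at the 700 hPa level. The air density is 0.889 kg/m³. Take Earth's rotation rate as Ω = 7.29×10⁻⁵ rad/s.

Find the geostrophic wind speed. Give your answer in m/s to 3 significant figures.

Coriolis parameter at 54°N:
f = 2Ω sin φ = 2 × 7.29×10⁻⁵ × sin 54° = 1.18×10⁻⁴ s⁻¹
Pressure gradient: |∂P/∂n| = 700 Pa / 196000 m = 3.57×10⁻³ Pa/m
Geostrophic balance (pressure-gradient force = Coriolis force):
V_g = (1/(fρ)) |∂P/∂n| = 3.57×10⁻³ / (1.18×10⁻⁴ × 0.889) = 34.1 m/s

34.1 m/s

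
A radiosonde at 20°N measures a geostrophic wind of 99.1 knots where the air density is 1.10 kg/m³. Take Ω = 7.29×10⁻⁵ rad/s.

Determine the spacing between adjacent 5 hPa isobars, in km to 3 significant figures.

179 km

Coriolis parameter at 20°N:
f = 2Ω sin φ = 2 × 7.29×10⁻⁵ × sin 20° = 4.99×10⁻⁵ s⁻¹
Wind speed in SI: 99.1 knots = 51.0 m/s
Geostrophic balance rearranged: |∂P/∂n| = f ρ V_g
|∂P/∂n| = 4.99×10⁻⁵ × 1.10 × 51.0 = 2.80×10⁻³ Pa/m
Isobar spacing: Δn = ΔP/|∂P/∂n| = 500 Pa / 2.80×10⁻³ Pa/m = 178795 m ≈ 179 km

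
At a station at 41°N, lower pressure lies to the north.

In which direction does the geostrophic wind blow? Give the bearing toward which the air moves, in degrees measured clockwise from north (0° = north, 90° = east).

090°

The pressure-gradient force points toward the north (bearing 000°).
Geostrophic balance: in the Northern Hemisphere the Coriolis force deflects motion to the right, so the geostrophic wind blows 90° to the right of the pressure-gradient force (low pressure on the left).
Rotating 000° by 90° clockwise gives 090° — the wind blows toward the east.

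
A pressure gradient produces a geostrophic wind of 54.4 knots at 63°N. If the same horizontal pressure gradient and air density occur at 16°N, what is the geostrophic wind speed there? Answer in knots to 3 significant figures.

176 knots

With the same pressure gradient and density, V_g ∝ 1/f ∝ 1/sin φ.
V₂ = V₁ · sin φ₁ / sin φ₂ = 54.4 × sin 63° / sin 16°
V₂ = 54.4 × 0.8910/0.2756 = 176 knots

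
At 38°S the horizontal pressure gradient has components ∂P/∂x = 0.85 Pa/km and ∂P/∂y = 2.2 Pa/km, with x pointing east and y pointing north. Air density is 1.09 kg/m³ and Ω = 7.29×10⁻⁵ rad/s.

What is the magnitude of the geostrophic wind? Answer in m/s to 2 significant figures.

Coriolis parameter at 38°S:
f = 2Ω sin φ = 2 × 7.29×10⁻⁵ × sin 38° = 8.98×10⁻⁵ s⁻¹
In the Southern Hemisphere f is negative: f = −8.98×10⁻⁵ s⁻¹.
Component geostrophic relations (x east, y north):
u_g = −(1/(fρ)) ∂P/∂y,  v_g = (1/(fρ)) ∂P/∂x
u_g = −(2.2×10⁻³)/(−8.98×10⁻⁵ × 1.09) = 22.5 m/s;  v_g = (0.85×10⁻³)/(−8.98×10⁻⁵ × 1.09) = −8.69 m/s
|V_g| = √(u_g² + v_g²) = 24.1 m/s

24 m/s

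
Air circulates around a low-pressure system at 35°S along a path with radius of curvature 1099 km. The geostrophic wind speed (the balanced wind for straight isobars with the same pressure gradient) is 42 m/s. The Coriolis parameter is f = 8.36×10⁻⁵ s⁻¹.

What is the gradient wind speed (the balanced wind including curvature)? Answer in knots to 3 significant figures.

60.9 knots

Around a low, centrifugal force acts outward with Coriolis, so pressure-gradient force balances both:
(1/ρ)|∂P/∂n| = fV + V²/R  →  V² + fR·V − fR·V_g = 0
With fR = 8.36×10⁻⁵ × 1099×10³ m = 91.9 m/s:
V = [−fR + √((fR)² + 4 fR V_g)]/2 = [−91.9 + √(91.9² + 4×91.9×42)]/2 = 31.3 m/s
Subgeostrophic (V < V_g = 42 m/s), as expected around a low.
Converting: 31.3 m/s × 1.944 = 60.9 knots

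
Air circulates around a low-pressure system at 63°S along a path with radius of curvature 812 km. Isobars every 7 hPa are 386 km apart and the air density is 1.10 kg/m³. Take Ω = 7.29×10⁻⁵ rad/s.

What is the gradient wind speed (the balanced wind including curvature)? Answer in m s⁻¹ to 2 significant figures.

11 m s⁻¹

Coriolis parameter at 63°S:
f = 2Ω sin φ = 2 × 7.29×10⁻⁵ × sin 63° = 1.30×10⁻⁴ s⁻¹
Pressure gradient: |∂P/∂n| = 700 Pa / 386000 m = 1.81×10⁻³ Pa/m
Geostrophic speed: V_g = |∂P/∂n|/(fρ) = 1.81×10⁻³/(1.30×10⁻⁴ × 1.10) = 12.7 m/s
Around a low, centrifugal force acts outward with Coriolis, so pressure-gradient force balances both:
(1/ρ)|∂P/∂n| = fV + V²/R  →  V² + fR·V − fR·V_g = 0
With fR = 1.30×10⁻⁴ × 812×10³ m = 105 m/s:
V = [−fR + √((fR)² + 4 fR V_g)]/2 = [−105 + √(105² + 4×105×12.7)]/2 = 11.4 m/s
Subgeostrophic (V < V_g = 12.7 m/s), as expected around a low.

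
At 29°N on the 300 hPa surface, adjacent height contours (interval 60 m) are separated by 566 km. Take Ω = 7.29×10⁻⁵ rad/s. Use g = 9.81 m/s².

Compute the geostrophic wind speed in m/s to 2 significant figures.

Coriolis parameter at 29°N:
f = 2Ω sin φ = 2 × 7.29×10⁻⁵ × sin 29° = 7.07×10⁻⁵ s⁻¹
Height gradient: |∂Z/∂n| = 60 m / 566000 m = 1.06×10⁻⁴
On a pressure surface, geostrophic balance gives V_g = (g/f)|∂Z/∂n|:
V_g = 9.81 × 1.06×10⁻⁴ / 7.07×10⁻⁵ = 14.7 m/s

15 m/s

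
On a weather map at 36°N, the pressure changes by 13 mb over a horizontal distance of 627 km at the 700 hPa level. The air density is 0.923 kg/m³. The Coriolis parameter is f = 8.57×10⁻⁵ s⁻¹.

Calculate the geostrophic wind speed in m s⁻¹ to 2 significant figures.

Pressure gradient: |∂P/∂n| = 1300 Pa / 627000 m = 2.07×10⁻³ Pa/m
Geostrophic balance (pressure-gradient force = Coriolis force):
V_g = (1/(fρ)) |∂P/∂n| = 2.07×10⁻³ / (8.57×10⁻⁵ × 0.923) = 26.2 m/s

26 m s⁻¹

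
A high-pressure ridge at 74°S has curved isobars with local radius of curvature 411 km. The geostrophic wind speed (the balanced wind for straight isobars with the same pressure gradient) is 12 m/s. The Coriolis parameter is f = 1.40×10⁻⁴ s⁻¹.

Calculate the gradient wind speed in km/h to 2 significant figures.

61 km/h

Around a high, pressure-gradient force acts outward with centrifugal, so Coriolis balances both:
fV = (1/ρ)|∂P/∂n| + V²/R  →  V² − fR·V + fR·V_g = 0
With fR = 1.40×10⁻⁴ × 411×10³ m = 57.5 m/s:
V = [fR − √((fR)² − 4 fR V_g)]/2 = [57.5 − √(57.5² − 4×57.5×12)]/2 = 17.1 m/s
Supergeostrophic (V > V_g = 12 m/s), as expected around a high.
Converting: 17.1 m/s × 3.6 = 61 km/h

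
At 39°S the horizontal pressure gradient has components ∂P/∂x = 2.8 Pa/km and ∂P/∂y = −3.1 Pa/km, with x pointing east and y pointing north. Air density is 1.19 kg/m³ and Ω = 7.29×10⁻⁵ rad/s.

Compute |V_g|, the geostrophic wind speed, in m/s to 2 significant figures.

38 m/s

Coriolis parameter at 39°S:
f = 2Ω sin φ = 2 × 7.29×10⁻⁵ × sin 39° = 9.18×10⁻⁵ s⁻¹
In the Southern Hemisphere f is negative: f = −9.18×10⁻⁵ s⁻¹.
Component geostrophic relations (x east, y north):
u_g = −(1/(fρ)) ∂P/∂y,  v_g = (1/(fρ)) ∂P/∂x
u_g = −(−3.1×10⁻³)/(−9.18×10⁻⁵ × 1.19) = −28.4 m/s;  v_g = (2.8×10⁻³)/(−9.18×10⁻⁵ × 1.19) = −25.6 m/s
|V_g| = √(u_g² + v_g²) = 38.3 m/s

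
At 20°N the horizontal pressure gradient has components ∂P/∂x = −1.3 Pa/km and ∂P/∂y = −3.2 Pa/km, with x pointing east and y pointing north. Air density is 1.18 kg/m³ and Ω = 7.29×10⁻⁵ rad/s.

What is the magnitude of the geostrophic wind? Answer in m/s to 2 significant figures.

Coriolis parameter at 20°N:
f = 2Ω sin φ = 2 × 7.29×10⁻⁵ × sin 20° = 4.99×10⁻⁵ s⁻¹
Component geostrophic relations (x east, y north):
u_g = −(1/(fρ)) ∂P/∂y,  v_g = (1/(fρ)) ∂P/∂x
u_g = −(−3.2×10⁻³)/(4.99×10⁻⁵ × 1.18) = 54.4 m/s;  v_g = (−1.3×10⁻³)/(4.99×10⁻⁵ × 1.18) = −22.1 m/s
|V_g| = √(u_g² + v_g²) = 58.7 m/s

59 m/s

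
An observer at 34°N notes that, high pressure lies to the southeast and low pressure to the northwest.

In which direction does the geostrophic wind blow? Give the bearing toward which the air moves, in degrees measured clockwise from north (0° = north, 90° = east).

The pressure-gradient force points toward the northwest (bearing 315°).
Geostrophic balance: in the Northern Hemisphere the Coriolis force deflects motion to the right, so the geostrophic wind blows 90° to the right of the pressure-gradient force (low pressure on the left).
Rotating 315° by 90° clockwise gives 045° — the wind blows toward the northeast.

045°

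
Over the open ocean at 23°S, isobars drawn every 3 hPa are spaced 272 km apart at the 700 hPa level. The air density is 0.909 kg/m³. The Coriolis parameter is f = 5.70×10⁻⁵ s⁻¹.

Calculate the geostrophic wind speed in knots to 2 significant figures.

41 knots

Pressure gradient: |∂P/∂n| = 300 Pa / 272000 m = 1.10×10⁻³ Pa/m
Geostrophic balance (pressure-gradient force = Coriolis force):
V_g = (1/(fρ)) |∂P/∂n| = 1.10×10⁻³ / (5.70×10⁻⁵ × 0.909) = 21.3 m/s
Converting: 21.3 m/s × 1.944 = 41 knots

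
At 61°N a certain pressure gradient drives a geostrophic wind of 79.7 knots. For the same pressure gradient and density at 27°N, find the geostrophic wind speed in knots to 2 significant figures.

150 knots

With the same pressure gradient and density, V_g ∝ 1/f ∝ 1/sin φ.
V₂ = V₁ · sin φ₁ / sin φ₂ = 79.7 × sin 61° / sin 27°
V₂ = 79.7 × 0.8746/0.4540 = 150 knots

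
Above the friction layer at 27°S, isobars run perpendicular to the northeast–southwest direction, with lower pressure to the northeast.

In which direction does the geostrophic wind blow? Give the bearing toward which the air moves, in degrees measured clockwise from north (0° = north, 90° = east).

315°

The pressure-gradient force points toward the northeast (bearing 045°).
Geostrophic balance: in the Southern Hemisphere the Coriolis force deflects motion to the left, so the geostrophic wind blows 90° to the left of the pressure-gradient force (low pressure on the right).
Rotating 045° by 90° counterclockwise gives 315° — the wind blows toward the northwest.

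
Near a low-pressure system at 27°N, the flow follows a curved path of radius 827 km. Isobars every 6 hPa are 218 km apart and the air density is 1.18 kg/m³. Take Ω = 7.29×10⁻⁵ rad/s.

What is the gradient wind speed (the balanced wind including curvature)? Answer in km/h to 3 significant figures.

87.8 km/h

Coriolis parameter at 27°N:
f = 2Ω sin φ = 2 × 7.29×10⁻⁵ × sin 27° = 6.62×10⁻⁵ s⁻¹
Pressure gradient: |∂P/∂n| = 600 Pa / 218000 m = 2.75×10⁻³ Pa/m
Geostrophic speed: V_g = |∂P/∂n|/(fρ) = 2.75×10⁻³/(6.62×10⁻⁵ × 1.18) = 35.2 m/s
Around a low, centrifugal force acts outward with Coriolis, so pressure-gradient force balances both:
(1/ρ)|∂P/∂n| = fV + V²/R  →  V² + fR·V − fR·V_g = 0
With fR = 6.62×10⁻⁵ × 827×10³ m = 54.7 m/s:
V = [−fR + √((fR)² + 4 fR V_g)]/2 = [−54.7 + √(54.7² + 4×54.7×35.2)]/2 = 24.4 m/s
Subgeostrophic (V < V_g = 35.2 m/s), as expected around a low.
Converting: 24.4 m/s × 3.6 = 87.8 km/h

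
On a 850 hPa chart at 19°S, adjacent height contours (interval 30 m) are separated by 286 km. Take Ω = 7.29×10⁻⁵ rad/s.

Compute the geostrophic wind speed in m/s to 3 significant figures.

Coriolis parameter at 19°S:
f = 2Ω sin φ = 2 × 7.29×10⁻⁵ × sin 19° = 4.75×10⁻⁵ s⁻¹
Height gradient: |∂Z/∂n| = 30 m / 286000 m = 1.05×10⁻⁴
On a pressure surface, geostrophic balance gives V_g = (g/f)|∂Z/∂n|:
V_g = 9.81 × 1.05×10⁻⁴ / 4.75×10⁻⁵ = 21.7 m/s

21.7 m/s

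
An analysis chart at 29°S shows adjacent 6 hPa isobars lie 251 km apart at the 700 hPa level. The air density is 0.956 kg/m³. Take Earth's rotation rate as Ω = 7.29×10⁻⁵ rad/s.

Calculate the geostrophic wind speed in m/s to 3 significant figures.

Coriolis parameter at 29°S:
f = 2Ω sin φ = 2 × 7.29×10⁻⁵ × sin 29° = 7.07×10⁻⁵ s⁻¹
Pressure gradient: |∂P/∂n| = 600 Pa / 251000 m = 2.39×10⁻³ Pa/m
Geostrophic balance (pressure-gradient force = Coriolis force):
V_g = (1/(fρ)) |∂P/∂n| = 2.39×10⁻³ / (7.07×10⁻⁵ × 0.956) = 35.4 m/s

35.4 m/s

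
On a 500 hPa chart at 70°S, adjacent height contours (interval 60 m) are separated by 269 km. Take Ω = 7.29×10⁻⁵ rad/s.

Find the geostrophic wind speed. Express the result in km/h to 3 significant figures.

57.5 km/h

Coriolis parameter at 70°S:
f = 2Ω sin φ = 2 × 7.29×10⁻⁵ × sin 70° = 1.37×10⁻⁴ s⁻¹
Height gradient: |∂Z/∂n| = 60 m / 269000 m = 2.23×10⁻⁴
On a pressure surface, geostrophic balance gives V_g = (g/f)|∂Z/∂n|:
V_g = 9.81 × 2.23×10⁻⁴ / 1.37×10⁻⁴ = 16.0 m/s
Converting: 16.0 m/s × 3.6 = 57.5 km/h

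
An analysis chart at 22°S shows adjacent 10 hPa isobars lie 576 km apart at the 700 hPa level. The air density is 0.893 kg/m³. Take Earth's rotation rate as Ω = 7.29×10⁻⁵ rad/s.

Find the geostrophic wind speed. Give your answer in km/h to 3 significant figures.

Coriolis parameter at 22°S:
f = 2Ω sin φ = 2 × 7.29×10⁻⁵ × sin 22° = 5.46×10⁻⁵ s⁻¹
Pressure gradient: |∂P/∂n| = 1000 Pa / 576000 m = 1.74×10⁻³ Pa/m
Geostrophic balance (pressure-gradient force = Coriolis force):
V_g = (1/(fρ)) |∂P/∂n| = 1.74×10⁻³ / (5.46×10⁻⁵ × 0.893) = 35.6 m/s
Converting: 35.6 m/s × 3.6 = 128 km/h

128 km/h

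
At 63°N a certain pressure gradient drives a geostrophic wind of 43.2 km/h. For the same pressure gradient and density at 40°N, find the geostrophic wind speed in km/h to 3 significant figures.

59.9 km/h

With the same pressure gradient and density, V_g ∝ 1/f ∝ 1/sin φ.
V₂ = V₁ · sin φ₁ / sin φ₂ = 43.2 × sin 63° / sin 40°
V₂ = 43.2 × 0.8910/0.6428 = 59.9 km/h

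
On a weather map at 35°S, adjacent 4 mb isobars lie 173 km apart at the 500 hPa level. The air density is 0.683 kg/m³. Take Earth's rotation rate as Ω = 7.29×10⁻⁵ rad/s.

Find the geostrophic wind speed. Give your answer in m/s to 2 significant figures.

Coriolis parameter at 35°S:
f = 2Ω sin φ = 2 × 7.29×10⁻⁵ × sin 35° = 8.36×10⁻⁵ s⁻¹
Pressure gradient: |∂P/∂n| = 400 Pa / 173000 m = 2.31×10⁻³ Pa/m
Geostrophic balance (pressure-gradient force = Coriolis force):
V_g = (1/(fρ)) |∂P/∂n| = 2.31×10⁻³ / (8.36×10⁻⁵ × 0.683) = 40.5 m/s

40 m/s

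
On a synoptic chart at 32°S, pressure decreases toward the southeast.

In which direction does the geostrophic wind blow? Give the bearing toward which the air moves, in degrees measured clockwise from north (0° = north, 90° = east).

045°

The pressure-gradient force points toward the southeast (bearing 135°).
Geostrophic balance: in the Southern Hemisphere the Coriolis force deflects motion to the left, so the geostrophic wind blows 90° to the left of the pressure-gradient force (low pressure on the right).
Rotating 135° by 90° counterclockwise gives 045° — the wind blows toward the northeast.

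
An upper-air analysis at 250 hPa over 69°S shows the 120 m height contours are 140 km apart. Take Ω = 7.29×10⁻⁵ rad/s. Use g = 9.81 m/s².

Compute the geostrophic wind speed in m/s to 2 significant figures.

Coriolis parameter at 69°S:
f = 2Ω sin φ = 2 × 7.29×10⁻⁵ × sin 69° = 1.36×10⁻⁴ s⁻¹
Height gradient: |∂Z/∂n| = 120 m / 140000 m = 8.57×10⁻⁴
On a pressure surface, geostrophic balance gives V_g = (g/f)|∂Z/∂n|:
V_g = 9.81 × 8.57×10⁻⁴ / 1.36×10⁻⁴ = 61.8 m/s

62 m/s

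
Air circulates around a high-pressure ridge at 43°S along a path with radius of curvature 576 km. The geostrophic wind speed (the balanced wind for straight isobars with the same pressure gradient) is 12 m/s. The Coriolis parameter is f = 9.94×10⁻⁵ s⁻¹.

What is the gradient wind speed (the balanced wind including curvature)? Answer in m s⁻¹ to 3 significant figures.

17.1 m s⁻¹

Around a high, pressure-gradient force acts outward with centrifugal, so Coriolis balances both:
fV = (1/ρ)|∂P/∂n| + V²/R  →  V² − fR·V + fR·V_g = 0
With fR = 9.94×10⁻⁵ × 576×10³ m = 57.3 m/s:
V = [fR − √((fR)² − 4 fR V_g)]/2 = [57.3 − √(57.3² − 4×57.3×12)]/2 = 17.1 m/s
Supergeostrophic (V > V_g = 12 m/s), as expected around a high.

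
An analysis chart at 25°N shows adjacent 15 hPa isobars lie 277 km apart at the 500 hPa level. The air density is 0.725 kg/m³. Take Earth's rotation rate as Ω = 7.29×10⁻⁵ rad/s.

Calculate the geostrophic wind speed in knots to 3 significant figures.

236 knots

Coriolis parameter at 25°N:
f = 2Ω sin φ = 2 × 7.29×10⁻⁵ × sin 25° = 6.16×10⁻⁵ s⁻¹
Pressure gradient: |∂P/∂n| = 1500 Pa / 277000 m = 5.42×10⁻³ Pa/m
Geostrophic balance (pressure-gradient force = Coriolis force):
V_g = (1/(fρ)) |∂P/∂n| = 5.42×10⁻³ / (6.16×10⁻⁵ × 0.725) = 121 m/s
Converting: 121 m/s × 1.944 = 236 knots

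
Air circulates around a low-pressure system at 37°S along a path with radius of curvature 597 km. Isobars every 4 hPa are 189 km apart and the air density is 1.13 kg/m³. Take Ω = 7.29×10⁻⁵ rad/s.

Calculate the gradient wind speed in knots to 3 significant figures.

Coriolis parameter at 37°S:
f = 2Ω sin φ = 2 × 7.29×10⁻⁵ × sin 37° = 8.77×10⁻⁵ s⁻¹
Pressure gradient: |∂P/∂n| = 400 Pa / 189000 m = 2.12×10⁻³ Pa/m
Geostrophic speed: V_g = |∂P/∂n|/(fρ) = 2.12×10⁻³/(8.77×10⁻⁵ × 1.13) = 21.3 m/s
Around a low, centrifugal force acts outward with Coriolis, so pressure-gradient force balances both:
(1/ρ)|∂P/∂n| = fV + V²/R  →  V² + fR·V − fR·V_g = 0
With fR = 8.77×10⁻⁵ × 597×10³ m = 52.4 m/s:
V = [−fR + √((fR)² + 4 fR V_g)]/2 = [−52.4 + √(52.4² + 4×52.4×21.3)]/2 = 16.3 m/s
Subgeostrophic (V < V_g = 21.3 m/s), as expected around a low.
Converting: 16.3 m/s × 1.944 = 31.7 knots

31.7 knots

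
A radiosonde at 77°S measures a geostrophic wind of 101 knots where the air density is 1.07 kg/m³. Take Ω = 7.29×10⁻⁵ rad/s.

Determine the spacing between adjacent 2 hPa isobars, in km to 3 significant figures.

25.3 km

Coriolis parameter at 77°S:
f = 2Ω sin φ = 2 × 7.29×10⁻⁵ × sin 77° = 1.42×10⁻⁴ s⁻¹
Wind speed in SI: 101 knots = 52.0 m/s
Geostrophic balance rearranged: |∂P/∂n| = f ρ V_g
|∂P/∂n| = 1.42×10⁻⁴ × 1.07 × 52.0 = 7.90×10⁻³ Pa/m
Isobar spacing: Δn = ΔP/|∂P/∂n| = 200 Pa / 7.90×10⁻³ Pa/m = 25322 m ≈ 25.3 km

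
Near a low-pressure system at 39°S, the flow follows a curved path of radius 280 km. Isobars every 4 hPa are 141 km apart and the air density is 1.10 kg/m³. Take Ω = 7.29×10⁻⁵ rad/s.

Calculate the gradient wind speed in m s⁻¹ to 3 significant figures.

Coriolis parameter at 39°S:
f = 2Ω sin φ = 2 × 7.29×10⁻⁵ × sin 39° = 9.18×10⁻⁵ s⁻¹
Pressure gradient: |∂P/∂n| = 400 Pa / 141000 m = 2.84×10⁻³ Pa/m
Geostrophic speed: V_g = |∂P/∂n|/(fρ) = 2.84×10⁻³/(9.18×10⁻⁵ × 1.10) = 28.1 m/s
Around a low, centrifugal force acts outward with Coriolis, so pressure-gradient force balances both:
(1/ρ)|∂P/∂n| = fV + V²/R  →  V² + fR·V − fR·V_g = 0
With fR = 9.18×10⁻⁵ × 280×10³ m = 25.7 m/s:
V = [−fR + √((fR)² + 4 fR V_g)]/2 = [−25.7 + √(25.7² + 4×25.7×28.1)]/2 = 16.9 m/s
Subgeostrophic (V < V_g = 28.1 m/s), as expected around a low.

16.9 m s⁻¹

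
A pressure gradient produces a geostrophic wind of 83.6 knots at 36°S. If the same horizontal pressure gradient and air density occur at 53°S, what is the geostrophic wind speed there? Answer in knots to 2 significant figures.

With the same pressure gradient and density, V_g ∝ 1/f ∝ 1/sin φ.
V₂ = V₁ · sin φ₁ / sin φ₂ = 83.6 × sin 36° / sin 53°
V₂ = 83.6 × 0.5878/0.7986 = 62 knots

62 knots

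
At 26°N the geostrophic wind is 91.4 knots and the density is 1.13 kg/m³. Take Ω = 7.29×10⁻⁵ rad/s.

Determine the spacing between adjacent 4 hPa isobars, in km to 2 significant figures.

Coriolis parameter at 26°N:
f = 2Ω sin φ = 2 × 7.29×10⁻⁵ × sin 26° = 6.39×10⁻⁵ s⁻¹
Wind speed in SI: 91.4 knots = 47.0 m/s
Geostrophic balance rearranged: |∂P/∂n| = f ρ V_g
|∂P/∂n| = 6.39×10⁻⁵ × 1.13 × 47.0 = 3.40×10⁻³ Pa/m
Isobar spacing: Δn = ΔP/|∂P/∂n| = 400 Pa / 3.40×10⁻³ Pa/m = 117787 m ≈ 120 km

120 km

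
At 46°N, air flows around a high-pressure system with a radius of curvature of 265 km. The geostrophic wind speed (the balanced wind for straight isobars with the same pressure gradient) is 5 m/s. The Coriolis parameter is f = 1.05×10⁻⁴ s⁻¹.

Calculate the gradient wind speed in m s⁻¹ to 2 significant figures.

Around a high, pressure-gradient force acts outward with centrifugal, so Coriolis balances both:
fV = (1/ρ)|∂P/∂n| + V²/R  →  V² − fR·V + fR·V_g = 0
With fR = 1.05×10⁻⁴ × 265×10³ m = 27.8 m/s:
V = [fR − √((fR)² − 4 fR V_g)]/2 = [27.8 − √(27.8² − 4×27.8×5)]/2 = 6.53 m/s
Supergeostrophic (V > V_g = 5 m/s), as expected around a high.

6.5 m s⁻¹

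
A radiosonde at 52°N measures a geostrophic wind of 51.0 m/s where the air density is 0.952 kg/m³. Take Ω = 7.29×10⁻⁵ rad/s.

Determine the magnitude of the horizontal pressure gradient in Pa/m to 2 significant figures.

5.6×10⁻³ Pa/m

Coriolis parameter at 52°N:
f = 2Ω sin φ = 2 × 7.29×10⁻⁵ × sin 52° = 1.15×10⁻⁴ s⁻¹
Geostrophic balance rearranged: |∂P/∂n| = f ρ V_g
|∂P/∂n| = 1.15×10⁻⁴ × 0.952 × 51.0 = 5.58×10⁻³ Pa/m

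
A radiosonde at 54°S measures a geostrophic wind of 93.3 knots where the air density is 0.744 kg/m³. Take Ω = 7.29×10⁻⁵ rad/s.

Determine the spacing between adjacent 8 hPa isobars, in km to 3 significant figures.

Coriolis parameter at 54°S:
f = 2Ω sin φ = 2 × 7.29×10⁻⁵ × sin 54° = 1.18×10⁻⁴ s⁻¹
Wind speed in SI: 93.3 knots = 48.0 m/s
Geostrophic balance rearranged: |∂P/∂n| = f ρ V_g
|∂P/∂n| = 1.18×10⁻⁴ × 0.744 × 48.0 = 4.21×10⁻³ Pa/m
Isobar spacing: Δn = ΔP/|∂P/∂n| = 800 Pa / 4.21×10⁻³ Pa/m = 189925 m ≈ 190 km

190 km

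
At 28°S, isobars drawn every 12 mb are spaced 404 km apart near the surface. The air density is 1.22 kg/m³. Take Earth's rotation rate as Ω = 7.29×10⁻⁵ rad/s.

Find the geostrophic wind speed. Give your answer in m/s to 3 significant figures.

35.6 m/s

Coriolis parameter at 28°S:
f = 2Ω sin φ = 2 × 7.29×10⁻⁵ × sin 28° = 6.84×10⁻⁵ s⁻¹
Pressure gradient: |∂P/∂n| = 1200 Pa / 404000 m = 2.97×10⁻³ Pa/m
Geostrophic balance (pressure-gradient force = Coriolis force):
V_g = (1/(fρ)) |∂P/∂n| = 2.97×10⁻³ / (6.84×10⁻⁵ × 1.22) = 35.6 m/s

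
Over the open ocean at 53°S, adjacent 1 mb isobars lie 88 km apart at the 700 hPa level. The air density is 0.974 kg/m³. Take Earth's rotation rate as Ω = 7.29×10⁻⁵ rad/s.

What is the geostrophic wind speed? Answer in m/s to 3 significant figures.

10.0 m/s

Coriolis parameter at 53°S:
f = 2Ω sin φ = 2 × 7.29×10⁻⁵ × sin 53° = 1.16×10⁻⁴ s⁻¹
Pressure gradient: |∂P/∂n| = 100 Pa / 88000 m = 1.14×10⁻³ Pa/m
Geostrophic balance (pressure-gradient force = Coriolis force):
V_g = (1/(fρ)) |∂P/∂n| = 1.14×10⁻³ / (1.16×10⁻⁴ × 0.974) = 10.0 m/s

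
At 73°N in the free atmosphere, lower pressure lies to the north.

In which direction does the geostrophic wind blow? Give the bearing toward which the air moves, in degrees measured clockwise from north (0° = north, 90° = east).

090°

The pressure-gradient force points toward the north (bearing 000°).
Geostrophic balance: in the Northern Hemisphere the Coriolis force deflects motion to the right, so the geostrophic wind blows 90° to the right of the pressure-gradient force (low pressure on the left).
Rotating 000° by 90° clockwise gives 090° — the wind blows toward the east.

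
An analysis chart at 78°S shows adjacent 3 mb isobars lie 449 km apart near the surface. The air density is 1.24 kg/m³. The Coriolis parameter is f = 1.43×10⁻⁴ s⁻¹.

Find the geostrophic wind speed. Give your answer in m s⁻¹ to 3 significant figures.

Pressure gradient: |∂P/∂n| = 300 Pa / 449000 m = 6.68×10⁻⁴ Pa/m
Geostrophic balance (pressure-gradient force = Coriolis force):
V_g = (1/(fρ)) |∂P/∂n| = 6.68×10⁻⁴ / (1.43×10⁻⁴ × 1.24) = 3.77 m/s

3.77 m s⁻¹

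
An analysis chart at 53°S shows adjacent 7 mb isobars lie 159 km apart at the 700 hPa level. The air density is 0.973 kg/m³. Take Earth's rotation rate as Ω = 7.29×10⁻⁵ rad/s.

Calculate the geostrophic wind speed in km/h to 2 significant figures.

140 km/h

Coriolis parameter at 53°S:
f = 2Ω sin φ = 2 × 7.29×10⁻⁵ × sin 53° = 1.16×10⁻⁴ s⁻¹
Pressure gradient: |∂P/∂n| = 700 Pa / 159000 m = 4.40×10⁻³ Pa/m
Geostrophic balance (pressure-gradient force = Coriolis force):
V_g = (1/(fρ)) |∂P/∂n| = 4.40×10⁻³ / (1.16×10⁻⁴ × 0.973) = 38.9 m/s
Converting: 38.9 m/s × 3.6 = 140 km/h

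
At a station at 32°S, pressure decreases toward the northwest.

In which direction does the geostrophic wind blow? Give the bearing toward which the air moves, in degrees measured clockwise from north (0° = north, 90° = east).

The pressure-gradient force points toward the northwest (bearing 315°).
Geostrophic balance: in the Southern Hemisphere the Coriolis force deflects motion to the left, so the geostrophic wind blows 90° to the left of the pressure-gradient force (low pressure on the right).
Rotating 315° by 90° counterclockwise gives 225° — the wind blows toward the southwest.

225°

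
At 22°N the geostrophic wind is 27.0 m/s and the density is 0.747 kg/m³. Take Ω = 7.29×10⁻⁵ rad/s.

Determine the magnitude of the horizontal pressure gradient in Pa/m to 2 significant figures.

Coriolis parameter at 22°N:
f = 2Ω sin φ = 2 × 7.29×10⁻⁵ × sin 22° = 5.46×10⁻⁵ s⁻¹
Geostrophic balance rearranged: |∂P/∂n| = f ρ V_g
|∂P/∂n| = 5.46×10⁻⁵ × 0.747 × 27.0 = 1.10×10⁻³ Pa/m

1.1×10⁻³ Pa/m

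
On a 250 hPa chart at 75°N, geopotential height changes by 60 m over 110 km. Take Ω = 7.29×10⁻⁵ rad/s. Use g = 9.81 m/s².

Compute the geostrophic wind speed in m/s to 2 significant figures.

38 m/s

Coriolis parameter at 75°N:
f = 2Ω sin φ = 2 × 7.29×10⁻⁵ × sin 75° = 1.41×10⁻⁴ s⁻¹
Height gradient: |∂Z/∂n| = 60 m / 110000 m = 5.45×10⁻⁴
On a pressure surface, geostrophic balance gives V_g = (g/f)|∂Z/∂n|:
V_g = 9.81 × 5.45×10⁻⁴ / 1.41×10⁻⁴ = 38.0 m/s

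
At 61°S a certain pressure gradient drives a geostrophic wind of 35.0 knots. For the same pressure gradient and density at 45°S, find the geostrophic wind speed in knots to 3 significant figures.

With the same pressure gradient and density, V_g ∝ 1/f ∝ 1/sin φ.
V₂ = V₁ · sin φ₁ / sin φ₂ = 35.0 × sin 61° / sin 45°
V₂ = 35.0 × 0.8746/0.7071 = 43.3 knots

43.3 knots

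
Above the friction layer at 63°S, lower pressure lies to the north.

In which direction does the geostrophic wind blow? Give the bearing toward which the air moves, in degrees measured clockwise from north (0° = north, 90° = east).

The pressure-gradient force points toward the north (bearing 000°).
Geostrophic balance: in the Southern Hemisphere the Coriolis force deflects motion to the left, so the geostrophic wind blows 90° to the left of the pressure-gradient force (low pressure on the right).
Rotating 000° by 90° counterclockwise gives 270° — the wind blows toward the west.

270°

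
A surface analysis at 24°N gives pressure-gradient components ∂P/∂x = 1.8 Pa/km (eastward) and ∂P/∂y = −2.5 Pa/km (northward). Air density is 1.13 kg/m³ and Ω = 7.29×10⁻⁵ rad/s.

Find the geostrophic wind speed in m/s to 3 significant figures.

46.0 m/s

Coriolis parameter at 24°N:
f = 2Ω sin φ = 2 × 7.29×10⁻⁵ × sin 24° = 5.93×10⁻⁵ s⁻¹
Component geostrophic relations (x east, y north):
u_g = −(1/(fρ)) ∂P/∂y,  v_g = (1/(fρ)) ∂P/∂x
u_g = −(−2.5×10⁻³)/(5.93×10⁻⁵ × 1.13) = 37.3 m/s;  v_g = (1.8×10⁻³)/(5.93×10⁻⁵ × 1.13) = 26.9 m/s
|V_g| = √(u_g² + v_g²) = 46.0 m/s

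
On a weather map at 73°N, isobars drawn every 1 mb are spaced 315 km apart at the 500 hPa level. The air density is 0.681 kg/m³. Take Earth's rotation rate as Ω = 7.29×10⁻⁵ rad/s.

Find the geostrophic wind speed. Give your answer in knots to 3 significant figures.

Coriolis parameter at 73°N:
f = 2Ω sin φ = 2 × 7.29×10⁻⁵ × sin 73° = 1.39×10⁻⁴ s⁻¹
Pressure gradient: |∂P/∂n| = 100 Pa / 315000 m = 3.17×10⁻⁴ Pa/m
Geostrophic balance (pressure-gradient force = Coriolis force):
V_g = (1/(fρ)) |∂P/∂n| = 3.17×10⁻⁴ / (1.39×10⁻⁴ × 0.681) = 3.34 m/s
Converting: 3.34 m/s × 1.944 = 6.50 knots

6.50 knots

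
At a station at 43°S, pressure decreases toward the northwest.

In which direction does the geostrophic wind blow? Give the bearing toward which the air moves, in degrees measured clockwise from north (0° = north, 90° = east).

225°

The pressure-gradient force points toward the northwest (bearing 315°).
Geostrophic balance: in the Southern Hemisphere the Coriolis force deflects motion to the left, so the geostrophic wind blows 90° to the left of the pressure-gradient force (low pressure on the right).
Rotating 315° by 90° counterclockwise gives 225° — the wind blows toward the southwest.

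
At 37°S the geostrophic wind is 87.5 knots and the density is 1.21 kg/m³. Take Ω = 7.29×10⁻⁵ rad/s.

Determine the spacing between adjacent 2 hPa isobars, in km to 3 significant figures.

41.8 km

Coriolis parameter at 37°S:
f = 2Ω sin φ = 2 × 7.29×10⁻⁵ × sin 37° = 8.77×10⁻⁵ s⁻¹
Wind speed in SI: 87.5 knots = 45.0 m/s
Geostrophic balance rearranged: |∂P/∂n| = f ρ V_g
|∂P/∂n| = 8.77×10⁻⁵ × 1.21 × 45.0 = 4.78×10⁻³ Pa/m
Isobar spacing: Δn = ΔP/|∂P/∂n| = 200 Pa / 4.78×10⁻³ Pa/m = 41848 m ≈ 41.8 km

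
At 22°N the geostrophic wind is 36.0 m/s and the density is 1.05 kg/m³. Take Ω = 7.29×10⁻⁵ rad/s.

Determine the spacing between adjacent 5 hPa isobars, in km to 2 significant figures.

240 km

Coriolis parameter at 22°N:
f = 2Ω sin φ = 2 × 7.29×10⁻⁵ × sin 22° = 5.46×10⁻⁵ s⁻¹
Geostrophic balance rearranged: |∂P/∂n| = f ρ V_g
|∂P/∂n| = 5.46×10⁻⁵ × 1.05 × 36.0 = 2.06×10⁻³ Pa/m
Isobar spacing: Δn = ΔP/|∂P/∂n| = 500 Pa / 2.06×10⁻³ Pa/m = 242184 m ≈ 240 km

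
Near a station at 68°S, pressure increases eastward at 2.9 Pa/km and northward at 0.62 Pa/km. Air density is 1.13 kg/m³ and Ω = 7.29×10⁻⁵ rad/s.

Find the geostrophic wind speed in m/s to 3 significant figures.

Coriolis parameter at 68°S:
f = 2Ω sin φ = 2 × 7.29×10⁻⁵ × sin 68° = 1.35×10⁻⁴ s⁻¹
In the Southern Hemisphere f is negative: f = −1.35×10⁻⁴ s⁻¹.
Component geostrophic relations (x east, y north):
u_g = −(1/(fρ)) ∂P/∂y,  v_g = (1/(fρ)) ∂P/∂x
u_g = −(0.62×10⁻³)/(−1.35×10⁻⁴ × 1.13) = 4.06 m/s;  v_g = (2.9×10⁻³)/(−1.35×10⁻⁴ × 1.13) = −19.0 m/s
|V_g| = √(u_g² + v_g²) = 19.4 m/s

19.4 m/s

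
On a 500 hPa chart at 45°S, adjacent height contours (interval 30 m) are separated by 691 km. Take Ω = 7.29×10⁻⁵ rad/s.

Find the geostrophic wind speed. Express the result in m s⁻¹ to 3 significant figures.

Coriolis parameter at 45°S:
f = 2Ω sin φ = 2 × 7.29×10⁻⁵ × sin 45° = 1.03×10⁻⁴ s⁻¹
Height gradient: |∂Z/∂n| = 30 m / 691000 m = 4.34×10⁻⁵
On a pressure surface, geostrophic balance gives V_g = (g/f)|∂Z/∂n|:
V_g = 9.81 × 4.34×10⁻⁵ / 1.03×10⁻⁴ = 4.13 m/s

4.13 m s⁻¹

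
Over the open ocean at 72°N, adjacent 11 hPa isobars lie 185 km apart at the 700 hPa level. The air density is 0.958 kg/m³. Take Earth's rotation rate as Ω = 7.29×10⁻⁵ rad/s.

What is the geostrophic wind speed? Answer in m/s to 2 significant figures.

Coriolis parameter at 72°N:
f = 2Ω sin φ = 2 × 7.29×10⁻⁵ × sin 72° = 1.39×10⁻⁴ s⁻¹
Pressure gradient: |∂P/∂n| = 1100 Pa / 185000 m = 5.95×10⁻³ Pa/m
Geostrophic balance (pressure-gradient force = Coriolis force):
V_g = (1/(fρ)) |∂P/∂n| = 5.95×10⁻³ / (1.39×10⁻⁴ × 0.958) = 44.8 m/s

45 m/s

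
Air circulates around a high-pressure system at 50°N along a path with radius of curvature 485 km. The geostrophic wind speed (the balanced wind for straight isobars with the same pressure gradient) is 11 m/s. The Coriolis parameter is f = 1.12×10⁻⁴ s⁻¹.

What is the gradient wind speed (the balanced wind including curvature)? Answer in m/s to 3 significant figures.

Around a high, pressure-gradient force acts outward with centrifugal, so Coriolis balances both:
fV = (1/ρ)|∂P/∂n| + V²/R  →  V² − fR·V + fR·V_g = 0
With fR = 1.12×10⁻⁴ × 485×10³ m = 54.3 m/s:
V = [fR − √((fR)² − 4 fR V_g)]/2 = [54.3 − √(54.3² − 4×54.3×11)]/2 = 15.3 m/s
Supergeostrophic (V > V_g = 11 m/s), as expected around a high.

15.3 m/s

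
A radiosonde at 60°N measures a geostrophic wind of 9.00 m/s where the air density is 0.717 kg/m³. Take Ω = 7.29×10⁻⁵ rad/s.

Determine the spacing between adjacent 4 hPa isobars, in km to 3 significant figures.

Coriolis parameter at 60°N:
f = 2Ω sin φ = 2 × 7.29×10⁻⁵ × sin 60° = 1.26×10⁻⁴ s⁻¹
Geostrophic balance rearranged: |∂P/∂n| = f ρ V_g
|∂P/∂n| = 1.26×10⁻⁴ × 0.717 × 9.00 = 8.15×10⁻⁴ Pa/m
Isobar spacing: Δn = ΔP/|∂P/∂n| = 400 Pa / 8.15×10⁻⁴ Pa/m = 490919 m ≈ 491 km

491 km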